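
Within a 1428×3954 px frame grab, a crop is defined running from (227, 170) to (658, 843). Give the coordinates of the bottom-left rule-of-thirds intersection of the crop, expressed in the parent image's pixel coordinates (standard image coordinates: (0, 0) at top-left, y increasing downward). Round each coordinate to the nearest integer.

Crop width = 658 − 227 = 431 px; one third is 143.67 px.
Crop height = 843 − 170 = 673 px; one third is 224.33 px.
The bottom-left point is one-third across and two-thirds down within the crop:
x = 227 + 1 × 143.67 ≈ 371; y = 170 + 2 × 224.33 ≈ 619.

x = 371 px, y = 619 px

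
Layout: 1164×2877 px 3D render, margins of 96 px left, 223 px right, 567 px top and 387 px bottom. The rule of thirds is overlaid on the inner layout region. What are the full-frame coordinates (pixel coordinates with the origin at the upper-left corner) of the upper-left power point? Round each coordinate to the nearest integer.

(378, 1208)

Content width = 1164 − 96 − 223 = 845 px; content height = 2877 − 567 − 387 = 1923 px.
Upper-left is one-third across and one-third down within the inner layout region.
x = 96 + 1 × 845/3 = 96 + 281.67 ≈ 378
y = 567 + 1 × 1923/3 = 567 + 641.00 ≈ 1208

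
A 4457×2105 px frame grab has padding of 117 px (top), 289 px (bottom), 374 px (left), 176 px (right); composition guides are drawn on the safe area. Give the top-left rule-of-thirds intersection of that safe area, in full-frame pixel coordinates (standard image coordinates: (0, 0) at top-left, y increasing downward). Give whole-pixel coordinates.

(1676, 683)

Content width = 4457 − 374 − 176 = 3907 px; content height = 2105 − 117 − 289 = 1699 px.
Top-left is one-third across and one-third down within the safe area.
x = 374 + 1 × 3907/3 = 374 + 1302.33 ≈ 1676
y = 117 + 1 × 1699/3 = 117 + 566.33 ≈ 683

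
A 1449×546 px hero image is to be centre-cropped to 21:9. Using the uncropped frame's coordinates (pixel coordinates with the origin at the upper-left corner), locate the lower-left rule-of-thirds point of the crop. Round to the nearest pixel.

1449/546 > 21/9, so the 21:9 crop keeps the full height 546 and trims width to 546 × 21/9 = 1274.00 px.
Left offset = (1449 − 1274.00)/2 = 87.50 px; top offset = 0.
Lower-left is one-third across and two-thirds down within the crop:
x = 87.50 + 1 × 1274.00/3 ≈ 512; y = 0.00 + 2 × 546.00/3 ≈ 364.

(512, 364)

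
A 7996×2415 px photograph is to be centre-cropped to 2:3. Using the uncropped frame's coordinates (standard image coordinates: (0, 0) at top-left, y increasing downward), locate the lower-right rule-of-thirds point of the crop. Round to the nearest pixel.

7996/2415 > 2/3, so the 2:3 crop keeps the full height 2415 and trims width to 2415 × 2/3 = 1610.00 px.
Left offset = (7996 − 1610.00)/2 = 3193.00 px; top offset = 0.
Lower-right is two-thirds across and two-thirds down within the crop:
x = 3193.00 + 2 × 1610.00/3 ≈ 4266; y = 0.00 + 2 × 2415.00/3 ≈ 1610.

x = 4266 px, y = 1610 px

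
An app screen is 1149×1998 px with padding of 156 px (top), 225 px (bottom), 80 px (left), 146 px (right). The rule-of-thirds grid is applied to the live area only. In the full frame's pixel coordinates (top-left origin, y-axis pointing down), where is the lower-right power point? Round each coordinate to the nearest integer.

Content width = 1149 − 80 − 146 = 923 px; content height = 1998 − 156 − 225 = 1617 px.
Lower-right is two-thirds across and two-thirds down within the live area.
x = 80 + 2 × 923/3 = 80 + 615.33 ≈ 695
y = 156 + 2 × 1617/3 = 156 + 1078.00 ≈ 1234

x = 695 px, y = 1234 px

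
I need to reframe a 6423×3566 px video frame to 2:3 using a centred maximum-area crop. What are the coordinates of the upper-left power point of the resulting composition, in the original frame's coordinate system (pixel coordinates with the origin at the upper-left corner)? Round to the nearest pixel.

6423/3566 > 2/3, so the 2:3 crop keeps the full height 3566 and trims width to 3566 × 2/3 = 2377.33 px.
Left offset = (6423 − 2377.33)/2 = 2022.83 px; top offset = 0.
Upper-left is one-third across and one-third down within the crop:
x = 2022.83 + 1 × 2377.33/3 ≈ 2815; y = 0.00 + 1 × 3566.00/3 ≈ 1189.

x = 2815 px, y = 1189 px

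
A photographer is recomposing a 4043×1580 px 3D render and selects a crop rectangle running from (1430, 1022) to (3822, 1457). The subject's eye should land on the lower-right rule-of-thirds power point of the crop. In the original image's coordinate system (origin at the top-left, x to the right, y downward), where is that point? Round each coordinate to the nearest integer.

(3025, 1312)

Crop width = 3822 − 1430 = 2392 px; one third is 797.33 px.
Crop height = 1457 − 1022 = 435 px; one third is 145.00 px.
The lower-right point is two-thirds across and two-thirds down within the crop:
x = 1430 + 2 × 797.33 ≈ 3025; y = 1022 + 2 × 145.00 ≈ 1312.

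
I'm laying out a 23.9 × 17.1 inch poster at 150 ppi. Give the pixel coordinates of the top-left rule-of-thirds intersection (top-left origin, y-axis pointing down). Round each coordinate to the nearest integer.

x = 1195 px, y = 855 px

In pixels the canvas is 23.9 × 150 = 3585 wide and 17.1 × 150 = 2565 tall.
The top-left point is one-third across and one-third down:
x = 1 × 3585/3 ≈ 1195; y = 1 × 2565/3 ≈ 855.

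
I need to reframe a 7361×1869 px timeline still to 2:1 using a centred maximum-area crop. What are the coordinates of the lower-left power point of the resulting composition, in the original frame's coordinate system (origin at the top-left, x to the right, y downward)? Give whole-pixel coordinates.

(3058, 1246)

7361/1869 > 2/1, so the 2:1 crop keeps the full height 1869 and trims width to 1869 × 2/1 = 3738.00 px.
Left offset = (7361 − 3738.00)/2 = 1811.50 px; top offset = 0.
Lower-left is one-third across and two-thirds down within the crop:
x = 1811.50 + 1 × 3738.00/3 ≈ 3058; y = 0.00 + 2 × 1869.00/3 ≈ 1246.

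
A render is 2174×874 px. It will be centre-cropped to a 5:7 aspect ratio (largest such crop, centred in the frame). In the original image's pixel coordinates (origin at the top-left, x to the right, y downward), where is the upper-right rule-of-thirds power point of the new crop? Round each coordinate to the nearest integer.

x = 1191 px, y = 291 px

2174/874 > 5/7, so the 5:7 crop keeps the full height 874 and trims width to 874 × 5/7 = 624.29 px.
Left offset = (2174 − 624.29)/2 = 774.86 px; top offset = 0.
Upper-right is two-thirds across and one-third down within the crop:
x = 774.86 + 2 × 624.29/3 ≈ 1191; y = 0.00 + 1 × 874.00/3 ≈ 291.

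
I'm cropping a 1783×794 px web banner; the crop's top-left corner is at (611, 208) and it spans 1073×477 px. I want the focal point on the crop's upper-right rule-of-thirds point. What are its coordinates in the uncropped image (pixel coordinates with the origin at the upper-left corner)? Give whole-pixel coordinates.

One third of the crop width 1073 is 357.67 px.
One third of the crop height 477 is 159.00 px.
The upper-right point is two-thirds across and one-third down within the crop:
x = 611 + 2 × 357.67 ≈ 1326; y = 208 + 1 × 159.00 ≈ 367.

x = 1326 px, y = 367 px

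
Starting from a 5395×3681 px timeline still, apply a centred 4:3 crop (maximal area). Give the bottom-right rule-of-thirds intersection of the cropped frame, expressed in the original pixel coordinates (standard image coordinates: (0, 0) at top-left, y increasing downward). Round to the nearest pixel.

(3516, 2454)

5395/3681 > 4/3, so the 4:3 crop keeps the full height 3681 and trims width to 3681 × 4/3 = 4908.00 px.
Left offset = (5395 − 4908.00)/2 = 243.50 px; top offset = 0.
Bottom-right is two-thirds across and two-thirds down within the crop:
x = 243.50 + 2 × 4908.00/3 ≈ 3516; y = 0.00 + 2 × 3681.00/3 ≈ 2454.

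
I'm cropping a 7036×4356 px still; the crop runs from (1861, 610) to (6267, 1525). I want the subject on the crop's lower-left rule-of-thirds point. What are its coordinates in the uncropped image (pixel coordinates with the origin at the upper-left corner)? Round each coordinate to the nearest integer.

x = 3330 px, y = 1220 px

Crop width = 6267 − 1861 = 4406 px; one third is 1468.67 px.
Crop height = 1525 − 610 = 915 px; one third is 305.00 px.
The lower-left point is one-third across and two-thirds down within the crop:
x = 1861 + 1 × 1468.67 ≈ 3330; y = 610 + 2 × 305.00 ≈ 1220.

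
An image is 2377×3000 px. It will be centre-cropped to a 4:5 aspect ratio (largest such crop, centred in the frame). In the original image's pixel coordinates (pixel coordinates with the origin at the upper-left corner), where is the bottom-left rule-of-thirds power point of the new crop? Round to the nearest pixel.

x = 792 px, y = 1995 px

2377/3000 < 4/5, so the 4:5 crop keeps the full width 2377 and trims height to 2377 × 5/4 = 2971.25 px.
Top offset = (3000 − 2971.25)/2 = 14.38 px; left offset = 0.
Bottom-left is one-third across and two-thirds down within the crop:
x = 0.00 + 1 × 2377.00/3 ≈ 792; y = 14.38 + 2 × 2971.25/3 ≈ 1995.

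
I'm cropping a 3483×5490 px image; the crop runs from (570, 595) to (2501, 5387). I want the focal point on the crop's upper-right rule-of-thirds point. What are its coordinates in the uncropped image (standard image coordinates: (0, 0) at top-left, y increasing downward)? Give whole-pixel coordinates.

Crop width = 2501 − 570 = 1931 px; one third is 643.67 px.
Crop height = 5387 − 595 = 4792 px; one third is 1597.33 px.
The upper-right point is two-thirds across and one-third down within the crop:
x = 570 + 2 × 643.67 ≈ 1857; y = 595 + 1 × 1597.33 ≈ 2192.

(1857, 2192)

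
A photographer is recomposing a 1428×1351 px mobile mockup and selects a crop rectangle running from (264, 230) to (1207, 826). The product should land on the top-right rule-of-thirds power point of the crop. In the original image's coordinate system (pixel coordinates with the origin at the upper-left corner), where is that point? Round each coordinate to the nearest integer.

Crop width = 1207 − 264 = 943 px; one third is 314.33 px.
Crop height = 826 − 230 = 596 px; one third is 198.67 px.
The top-right point is two-thirds across and one-third down within the crop:
x = 264 + 2 × 314.33 ≈ 893; y = 230 + 1 × 198.67 ≈ 429.

(893, 429)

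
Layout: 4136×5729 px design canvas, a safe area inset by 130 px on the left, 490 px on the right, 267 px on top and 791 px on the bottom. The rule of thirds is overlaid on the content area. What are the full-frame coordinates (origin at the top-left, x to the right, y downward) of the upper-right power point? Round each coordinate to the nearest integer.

(2474, 1824)

Content width = 4136 − 130 − 490 = 3516 px; content height = 5729 − 267 − 791 = 4671 px.
Upper-right is two-thirds across and one-third down within the content area.
x = 130 + 2 × 3516/3 = 130 + 2344.00 ≈ 2474
y = 267 + 1 × 4671/3 = 267 + 1557.00 ≈ 1824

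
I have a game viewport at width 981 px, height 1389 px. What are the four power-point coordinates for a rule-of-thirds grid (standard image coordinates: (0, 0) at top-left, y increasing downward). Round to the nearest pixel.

(327, 463), (654, 463), (327, 926), (654, 926)

One third of 981 is 327; one third of 1389 is 463.
Vertical third lines at x = 327 and x = 654; horizontal third lines at y = 463 and y = 926.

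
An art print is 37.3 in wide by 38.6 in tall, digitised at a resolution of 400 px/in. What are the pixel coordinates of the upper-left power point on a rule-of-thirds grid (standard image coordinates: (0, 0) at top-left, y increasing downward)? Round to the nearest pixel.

(4973, 5147)

In pixels the canvas is 37.3 × 400 = 14920 wide and 38.6 × 400 = 15440 tall.
The upper-left point is one-third across and one-third down:
x = 1 × 14920/3 ≈ 4973; y = 1 × 15440/3 ≈ 5147.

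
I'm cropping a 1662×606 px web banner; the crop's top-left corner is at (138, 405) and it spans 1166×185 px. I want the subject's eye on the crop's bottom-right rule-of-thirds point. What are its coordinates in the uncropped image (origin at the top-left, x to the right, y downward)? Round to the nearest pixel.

One third of the crop width 1166 is 388.67 px.
One third of the crop height 185 is 61.67 px.
The bottom-right point is two-thirds across and two-thirds down within the crop:
x = 138 + 2 × 388.67 ≈ 915; y = 405 + 2 × 61.67 ≈ 528.

(915, 528)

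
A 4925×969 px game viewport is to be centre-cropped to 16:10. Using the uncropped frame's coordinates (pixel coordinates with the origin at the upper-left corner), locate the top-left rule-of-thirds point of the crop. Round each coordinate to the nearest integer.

(2204, 323)

4925/969 > 16/10, so the 16:10 crop keeps the full height 969 and trims width to 969 × 16/10 = 1550.40 px.
Left offset = (4925 − 1550.40)/2 = 1687.30 px; top offset = 0.
Top-left is one-third across and one-third down within the crop:
x = 1687.30 + 1 × 1550.40/3 ≈ 2204; y = 0.00 + 1 × 969.00/3 ≈ 323.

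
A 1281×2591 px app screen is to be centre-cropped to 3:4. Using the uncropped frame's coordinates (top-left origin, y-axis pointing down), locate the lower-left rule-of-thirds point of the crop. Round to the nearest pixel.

1281/2591 < 3/4, so the 3:4 crop keeps the full width 1281 and trims height to 1281 × 4/3 = 1708.00 px.
Top offset = (2591 − 1708.00)/2 = 441.50 px; left offset = 0.
Lower-left is one-third across and two-thirds down within the crop:
x = 0.00 + 1 × 1281.00/3 ≈ 427; y = 441.50 + 2 × 1708.00/3 ≈ 1580.

x = 427 px, y = 1580 px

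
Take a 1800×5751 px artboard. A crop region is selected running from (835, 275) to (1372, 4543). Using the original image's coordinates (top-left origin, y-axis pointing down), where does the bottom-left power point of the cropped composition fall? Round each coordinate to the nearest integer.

(1014, 3120)

Crop width = 1372 − 835 = 537 px; one third is 179.00 px.
Crop height = 4543 − 275 = 4268 px; one third is 1422.67 px.
The bottom-left point is one-third across and two-thirds down within the crop:
x = 835 + 1 × 179.00 ≈ 1014; y = 275 + 2 × 1422.67 ≈ 3120.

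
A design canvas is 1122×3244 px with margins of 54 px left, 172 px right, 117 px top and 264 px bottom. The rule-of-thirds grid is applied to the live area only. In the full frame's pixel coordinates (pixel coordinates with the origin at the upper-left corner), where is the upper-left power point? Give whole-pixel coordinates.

x = 353 px, y = 1071 px

Content width = 1122 − 54 − 172 = 896 px; content height = 3244 − 117 − 264 = 2863 px.
Upper-left is one-third across and one-third down within the live area.
x = 54 + 1 × 896/3 = 54 + 298.67 ≈ 353
y = 117 + 1 × 2863/3 = 117 + 954.33 ≈ 1071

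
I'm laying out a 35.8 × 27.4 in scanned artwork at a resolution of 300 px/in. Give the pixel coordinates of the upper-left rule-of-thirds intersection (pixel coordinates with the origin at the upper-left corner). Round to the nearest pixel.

x = 3580 px, y = 2740 px

In pixels the canvas is 35.8 × 300 = 10740 wide and 27.4 × 300 = 8220 tall.
The upper-left point is one-third across and one-third down:
x = 1 × 10740/3 ≈ 3580; y = 1 × 8220/3 ≈ 2740.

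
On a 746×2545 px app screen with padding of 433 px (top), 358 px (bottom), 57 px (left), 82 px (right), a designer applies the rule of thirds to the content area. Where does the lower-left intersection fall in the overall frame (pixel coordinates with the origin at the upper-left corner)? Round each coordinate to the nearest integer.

(259, 1602)

Content width = 746 − 57 − 82 = 607 px; content height = 2545 − 433 − 358 = 1754 px.
Lower-left is one-third across and two-thirds down within the content area.
x = 57 + 1 × 607/3 = 57 + 202.33 ≈ 259
y = 433 + 2 × 1754/3 = 433 + 1169.33 ≈ 1602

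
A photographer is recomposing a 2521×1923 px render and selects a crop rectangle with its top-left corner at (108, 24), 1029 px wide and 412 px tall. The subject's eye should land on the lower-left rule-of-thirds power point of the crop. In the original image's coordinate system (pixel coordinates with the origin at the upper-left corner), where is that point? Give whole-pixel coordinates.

(451, 299)

One third of the crop width 1029 is 343.00 px.
One third of the crop height 412 is 137.33 px.
The lower-left point is one-third across and two-thirds down within the crop:
x = 108 + 1 × 343.00 ≈ 451; y = 24 + 2 × 137.33 ≈ 299.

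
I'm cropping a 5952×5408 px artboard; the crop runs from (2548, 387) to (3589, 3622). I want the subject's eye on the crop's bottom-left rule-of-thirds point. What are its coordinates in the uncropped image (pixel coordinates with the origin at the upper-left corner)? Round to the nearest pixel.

Crop width = 3589 − 2548 = 1041 px; one third is 347.00 px.
Crop height = 3622 − 387 = 3235 px; one third is 1078.33 px.
The bottom-left point is one-third across and two-thirds down within the crop:
x = 2548 + 1 × 347.00 ≈ 2895; y = 387 + 2 × 1078.33 ≈ 2544.

(2895, 2544)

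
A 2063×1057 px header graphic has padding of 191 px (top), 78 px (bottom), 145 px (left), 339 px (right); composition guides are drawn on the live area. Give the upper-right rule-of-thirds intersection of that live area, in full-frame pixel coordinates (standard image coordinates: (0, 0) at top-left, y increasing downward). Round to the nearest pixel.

(1198, 454)

Content width = 2063 − 145 − 339 = 1579 px; content height = 1057 − 191 − 78 = 788 px.
Upper-right is two-thirds across and one-third down within the live area.
x = 145 + 2 × 1579/3 = 145 + 1052.67 ≈ 1198
y = 191 + 1 × 788/3 = 191 + 262.67 ≈ 454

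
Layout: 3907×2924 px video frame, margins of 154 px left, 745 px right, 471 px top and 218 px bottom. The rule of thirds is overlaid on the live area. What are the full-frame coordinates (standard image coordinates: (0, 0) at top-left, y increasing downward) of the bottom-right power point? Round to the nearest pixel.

(2159, 1961)

Content width = 3907 − 154 − 745 = 3008 px; content height = 2924 − 471 − 218 = 2235 px.
Bottom-right is two-thirds across and two-thirds down within the live area.
x = 154 + 2 × 3008/3 = 154 + 2005.33 ≈ 2159
y = 471 + 2 × 2235/3 = 471 + 1490.00 ≈ 1961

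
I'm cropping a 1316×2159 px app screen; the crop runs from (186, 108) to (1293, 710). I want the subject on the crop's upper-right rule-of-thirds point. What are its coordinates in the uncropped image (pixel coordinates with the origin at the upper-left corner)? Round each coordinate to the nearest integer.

Crop width = 1293 − 186 = 1107 px; one third is 369.00 px.
Crop height = 710 − 108 = 602 px; one third is 200.67 px.
The upper-right point is two-thirds across and one-third down within the crop:
x = 186 + 2 × 369.00 ≈ 924; y = 108 + 1 × 200.67 ≈ 309.

(924, 309)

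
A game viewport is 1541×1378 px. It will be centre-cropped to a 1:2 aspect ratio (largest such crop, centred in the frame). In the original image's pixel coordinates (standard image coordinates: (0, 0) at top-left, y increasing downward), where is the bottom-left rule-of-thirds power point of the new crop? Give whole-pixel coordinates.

(656, 919)

1541/1378 > 1/2, so the 1:2 crop keeps the full height 1378 and trims width to 1378 × 1/2 = 689.00 px.
Left offset = (1541 − 689.00)/2 = 426.00 px; top offset = 0.
Bottom-left is one-third across and two-thirds down within the crop:
x = 426.00 + 1 × 689.00/3 ≈ 656; y = 0.00 + 2 × 1378.00/3 ≈ 919.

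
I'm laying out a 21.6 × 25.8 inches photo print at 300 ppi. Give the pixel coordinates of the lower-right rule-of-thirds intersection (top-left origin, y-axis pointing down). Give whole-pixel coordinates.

(4320, 5160)

In pixels the canvas is 21.6 × 300 = 6480 wide and 25.8 × 300 = 7740 tall.
The lower-right point is two-thirds across and two-thirds down:
x = 2 × 6480/3 ≈ 4320; y = 2 × 7740/3 ≈ 5160.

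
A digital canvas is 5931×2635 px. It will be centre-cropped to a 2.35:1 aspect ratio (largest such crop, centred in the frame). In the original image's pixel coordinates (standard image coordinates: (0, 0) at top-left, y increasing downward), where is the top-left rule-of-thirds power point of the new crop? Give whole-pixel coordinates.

(1977, 897)

5931/2635 < 2.35/1, so the 2.35:1 crop keeps the full width 5931 and trims height to 5931 × 1/2.35 = 2523.83 px.
Top offset = (2635 − 2523.83)/2 = 55.59 px; left offset = 0.
Top-left is one-third across and one-third down within the crop:
x = 0.00 + 1 × 5931.00/3 ≈ 1977; y = 55.59 + 1 × 2523.83/3 ≈ 897.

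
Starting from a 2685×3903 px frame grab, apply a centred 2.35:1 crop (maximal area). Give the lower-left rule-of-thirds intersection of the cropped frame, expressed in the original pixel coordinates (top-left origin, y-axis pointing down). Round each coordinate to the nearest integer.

2685/3903 < 2.35/1, so the 2.35:1 crop keeps the full width 2685 and trims height to 2685 × 1/2.35 = 1142.55 px.
Top offset = (3903 − 1142.55)/2 = 1380.22 px; left offset = 0.
Lower-left is one-third across and two-thirds down within the crop:
x = 0.00 + 1 × 2685.00/3 ≈ 895; y = 1380.22 + 2 × 1142.55/3 ≈ 2142.

(895, 2142)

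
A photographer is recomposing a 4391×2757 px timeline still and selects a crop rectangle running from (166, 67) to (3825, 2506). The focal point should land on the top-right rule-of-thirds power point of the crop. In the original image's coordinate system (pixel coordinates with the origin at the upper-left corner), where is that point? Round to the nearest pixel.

Crop width = 3825 − 166 = 3659 px; one third is 1219.67 px.
Crop height = 2506 − 67 = 2439 px; one third is 813.00 px.
The top-right point is two-thirds across and one-third down within the crop:
x = 166 + 2 × 1219.67 ≈ 2605; y = 67 + 1 × 813.00 ≈ 880.

(2605, 880)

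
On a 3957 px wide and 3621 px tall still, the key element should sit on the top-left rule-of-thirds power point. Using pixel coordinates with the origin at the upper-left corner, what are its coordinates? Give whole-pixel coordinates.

(1319, 1207)

The top-left point sits one-third of the way across and one-third of the way down.
x = 1 × 3957/3 ≈ 1319; y = 1 × 3621/3 ≈ 1207.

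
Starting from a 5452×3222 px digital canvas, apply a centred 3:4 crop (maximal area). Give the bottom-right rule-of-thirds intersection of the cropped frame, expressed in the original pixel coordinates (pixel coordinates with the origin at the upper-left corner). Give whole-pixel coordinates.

5452/3222 > 3/4, so the 3:4 crop keeps the full height 3222 and trims width to 3222 × 3/4 = 2416.50 px.
Left offset = (5452 − 2416.50)/2 = 1517.75 px; top offset = 0.
Bottom-right is two-thirds across and two-thirds down within the crop:
x = 1517.75 + 2 × 2416.50/3 ≈ 3129; y = 0.00 + 2 × 3222.00/3 ≈ 2148.

(3129, 2148)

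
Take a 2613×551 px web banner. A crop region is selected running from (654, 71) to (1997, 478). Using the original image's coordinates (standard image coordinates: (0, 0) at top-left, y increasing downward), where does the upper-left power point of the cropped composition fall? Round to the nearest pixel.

x = 1102 px, y = 207 px

Crop width = 1997 − 654 = 1343 px; one third is 447.67 px.
Crop height = 478 − 71 = 407 px; one third is 135.67 px.
The upper-left point is one-third across and one-third down within the crop:
x = 654 + 1 × 447.67 ≈ 1102; y = 71 + 1 × 135.67 ≈ 207.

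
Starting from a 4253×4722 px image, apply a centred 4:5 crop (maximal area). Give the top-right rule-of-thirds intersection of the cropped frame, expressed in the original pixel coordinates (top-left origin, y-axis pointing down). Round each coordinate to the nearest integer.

(2756, 1574)

4253/4722 > 4/5, so the 4:5 crop keeps the full height 4722 and trims width to 4722 × 4/5 = 3777.60 px.
Left offset = (4253 − 3777.60)/2 = 237.70 px; top offset = 0.
Top-right is two-thirds across and one-third down within the crop:
x = 237.70 + 2 × 3777.60/3 ≈ 2756; y = 0.00 + 1 × 4722.00/3 ≈ 1574.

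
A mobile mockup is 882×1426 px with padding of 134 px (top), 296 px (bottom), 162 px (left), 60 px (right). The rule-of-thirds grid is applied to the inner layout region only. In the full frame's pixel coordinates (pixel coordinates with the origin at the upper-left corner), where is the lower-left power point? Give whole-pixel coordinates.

(382, 798)

Content width = 882 − 162 − 60 = 660 px; content height = 1426 − 134 − 296 = 996 px.
Lower-left is one-third across and two-thirds down within the inner layout region.
x = 162 + 1 × 660/3 = 162 + 220.00 ≈ 382
y = 134 + 2 × 996/3 = 134 + 664.00 ≈ 798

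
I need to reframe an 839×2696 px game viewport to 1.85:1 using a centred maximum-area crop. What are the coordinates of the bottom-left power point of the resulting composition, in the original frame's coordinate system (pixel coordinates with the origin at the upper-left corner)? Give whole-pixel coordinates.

(280, 1424)

839/2696 < 1.85/1, so the 1.85:1 crop keeps the full width 839 and trims height to 839 × 1/1.85 = 453.51 px.
Top offset = (2696 − 453.51)/2 = 1121.24 px; left offset = 0.
Bottom-left is one-third across and two-thirds down within the crop:
x = 0.00 + 1 × 839.00/3 ≈ 280; y = 1121.24 + 2 × 453.51/3 ≈ 1424.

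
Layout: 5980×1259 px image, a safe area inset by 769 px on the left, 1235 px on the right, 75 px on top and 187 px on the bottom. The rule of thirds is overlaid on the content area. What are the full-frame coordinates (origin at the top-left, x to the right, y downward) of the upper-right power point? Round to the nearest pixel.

(3420, 407)

Content width = 5980 − 769 − 1235 = 3976 px; content height = 1259 − 75 − 187 = 997 px.
Upper-right is two-thirds across and one-third down within the content area.
x = 769 + 2 × 3976/3 = 769 + 2650.67 ≈ 3420
y = 75 + 1 × 997/3 = 75 + 332.33 ≈ 407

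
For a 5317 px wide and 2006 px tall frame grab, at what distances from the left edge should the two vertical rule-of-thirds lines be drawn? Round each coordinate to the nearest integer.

5317 / 3 = 1772.33, so the vertical lines sit at one and two thirds of 5317.

x = 1772 px and x = 3545 px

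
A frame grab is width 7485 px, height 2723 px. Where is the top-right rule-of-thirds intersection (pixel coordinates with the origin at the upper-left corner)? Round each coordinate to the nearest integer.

The top-right point sits two-thirds of the way across and one-third of the way down.
x = 2 × 7485/3 ≈ 4990; y = 1 × 2723/3 ≈ 908.

x = 4990 px, y = 908 px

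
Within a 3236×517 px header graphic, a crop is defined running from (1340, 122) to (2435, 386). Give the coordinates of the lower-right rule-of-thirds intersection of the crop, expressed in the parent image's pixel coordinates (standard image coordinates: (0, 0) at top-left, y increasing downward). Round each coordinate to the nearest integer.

Crop width = 2435 − 1340 = 1095 px; one third is 365.00 px.
Crop height = 386 − 122 = 264 px; one third is 88.00 px.
The lower-right point is two-thirds across and two-thirds down within the crop:
x = 1340 + 2 × 365.00 ≈ 2070; y = 122 + 2 × 88.00 ≈ 298.

(2070, 298)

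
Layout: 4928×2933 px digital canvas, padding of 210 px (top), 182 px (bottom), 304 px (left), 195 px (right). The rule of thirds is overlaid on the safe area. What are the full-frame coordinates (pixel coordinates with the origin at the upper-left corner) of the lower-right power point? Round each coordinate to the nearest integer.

Content width = 4928 − 304 − 195 = 4429 px; content height = 2933 − 210 − 182 = 2541 px.
Lower-right is two-thirds across and two-thirds down within the safe area.
x = 304 + 2 × 4429/3 = 304 + 2952.67 ≈ 3257
y = 210 + 2 × 2541/3 = 210 + 1694.00 ≈ 1904

(3257, 1904)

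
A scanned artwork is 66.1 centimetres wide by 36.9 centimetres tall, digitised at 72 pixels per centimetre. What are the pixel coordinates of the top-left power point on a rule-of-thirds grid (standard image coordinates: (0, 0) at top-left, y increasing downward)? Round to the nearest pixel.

(1586, 886)

In pixels the canvas is 66.1 × 72 = 4759.2 wide and 36.9 × 72 = 2656.8 tall.
The top-left point is one-third across and one-third down:
x = 1 × 4759.2/3 ≈ 1586; y = 1 × 2656.8/3 ≈ 886.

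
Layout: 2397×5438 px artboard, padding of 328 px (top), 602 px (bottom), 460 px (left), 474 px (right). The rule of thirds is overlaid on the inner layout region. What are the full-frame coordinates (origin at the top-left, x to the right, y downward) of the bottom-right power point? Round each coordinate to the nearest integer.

(1435, 3333)

Content width = 2397 − 460 − 474 = 1463 px; content height = 5438 − 328 − 602 = 4508 px.
Bottom-right is two-thirds across and two-thirds down within the inner layout region.
x = 460 + 2 × 1463/3 = 460 + 975.33 ≈ 1435
y = 328 + 2 × 4508/3 = 328 + 3005.33 ≈ 3333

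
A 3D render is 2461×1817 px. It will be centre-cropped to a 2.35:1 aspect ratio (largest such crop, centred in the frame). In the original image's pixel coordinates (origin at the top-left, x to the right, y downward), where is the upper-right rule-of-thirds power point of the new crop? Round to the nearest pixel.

(1641, 734)

2461/1817 < 2.35/1, so the 2.35:1 crop keeps the full width 2461 and trims height to 2461 × 1/2.35 = 1047.23 px.
Top offset = (1817 − 1047.23)/2 = 384.88 px; left offset = 0.
Upper-right is two-thirds across and one-third down within the crop:
x = 0.00 + 2 × 2461.00/3 ≈ 1641; y = 384.88 + 1 × 1047.23/3 ≈ 734.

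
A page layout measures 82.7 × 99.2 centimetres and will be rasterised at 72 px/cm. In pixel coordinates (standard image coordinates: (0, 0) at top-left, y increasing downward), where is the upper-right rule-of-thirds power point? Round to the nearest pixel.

x = 3970 px, y = 2381 px

In pixels the canvas is 82.7 × 72 = 5954.4 wide and 99.2 × 72 = 7142.4 tall.
The upper-right point is two-thirds across and one-third down:
x = 2 × 5954.4/3 ≈ 3970; y = 1 × 7142.4/3 ≈ 2381.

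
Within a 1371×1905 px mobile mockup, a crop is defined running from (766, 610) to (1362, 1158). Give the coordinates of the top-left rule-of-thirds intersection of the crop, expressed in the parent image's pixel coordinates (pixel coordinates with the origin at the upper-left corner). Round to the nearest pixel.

Crop width = 1362 − 766 = 596 px; one third is 198.67 px.
Crop height = 1158 − 610 = 548 px; one third is 182.67 px.
The top-left point is one-third across and one-third down within the crop:
x = 766 + 1 × 198.67 ≈ 965; y = 610 + 1 × 182.67 ≈ 793.

(965, 793)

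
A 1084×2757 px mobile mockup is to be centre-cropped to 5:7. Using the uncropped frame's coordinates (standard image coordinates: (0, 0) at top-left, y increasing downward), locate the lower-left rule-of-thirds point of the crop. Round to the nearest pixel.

x = 361 px, y = 1631 px

1084/2757 < 5/7, so the 5:7 crop keeps the full width 1084 and trims height to 1084 × 7/5 = 1517.60 px.
Top offset = (2757 − 1517.60)/2 = 619.70 px; left offset = 0.
Lower-left is one-third across and two-thirds down within the crop:
x = 0.00 + 1 × 1084.00/3 ≈ 361; y = 619.70 + 2 × 1517.60/3 ≈ 1631.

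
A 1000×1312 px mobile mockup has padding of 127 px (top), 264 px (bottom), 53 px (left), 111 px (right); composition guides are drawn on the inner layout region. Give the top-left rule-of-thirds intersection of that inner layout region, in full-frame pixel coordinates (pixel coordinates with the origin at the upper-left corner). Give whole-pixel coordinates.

Content width = 1000 − 53 − 111 = 836 px; content height = 1312 − 127 − 264 = 921 px.
Top-left is one-third across and one-third down within the inner layout region.
x = 53 + 1 × 836/3 = 53 + 278.67 ≈ 332
y = 127 + 1 × 921/3 = 127 + 307.00 ≈ 434

(332, 434)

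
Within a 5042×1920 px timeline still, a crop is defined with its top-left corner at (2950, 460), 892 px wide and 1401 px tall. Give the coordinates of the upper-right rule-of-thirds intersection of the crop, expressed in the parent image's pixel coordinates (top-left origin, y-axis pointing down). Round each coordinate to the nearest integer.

One third of the crop width 892 is 297.33 px.
One third of the crop height 1401 is 467.00 px.
The upper-right point is two-thirds across and one-third down within the crop:
x = 2950 + 2 × 297.33 ≈ 3545; y = 460 + 1 × 467.00 ≈ 927.

(3545, 927)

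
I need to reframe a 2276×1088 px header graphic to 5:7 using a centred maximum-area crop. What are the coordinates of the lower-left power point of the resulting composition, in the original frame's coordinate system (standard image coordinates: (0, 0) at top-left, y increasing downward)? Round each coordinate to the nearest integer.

2276/1088 > 5/7, so the 5:7 crop keeps the full height 1088 and trims width to 1088 × 5/7 = 777.14 px.
Left offset = (2276 − 777.14)/2 = 749.43 px; top offset = 0.
Lower-left is one-third across and two-thirds down within the crop:
x = 749.43 + 1 × 777.14/3 ≈ 1008; y = 0.00 + 2 × 1088.00/3 ≈ 725.

x = 1008 px, y = 725 px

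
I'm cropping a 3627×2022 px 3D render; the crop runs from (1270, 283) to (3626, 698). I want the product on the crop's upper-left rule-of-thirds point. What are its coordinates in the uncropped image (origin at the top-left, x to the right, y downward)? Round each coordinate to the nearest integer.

Crop width = 3626 − 1270 = 2356 px; one third is 785.33 px.
Crop height = 698 − 283 = 415 px; one third is 138.33 px.
The upper-left point is one-third across and one-third down within the crop:
x = 1270 + 1 × 785.33 ≈ 2055; y = 283 + 1 × 138.33 ≈ 421.

(2055, 421)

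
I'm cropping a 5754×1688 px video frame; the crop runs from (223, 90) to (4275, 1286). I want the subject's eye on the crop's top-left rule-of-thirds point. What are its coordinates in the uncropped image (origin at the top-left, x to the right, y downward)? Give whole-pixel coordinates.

x = 1574 px, y = 489 px

Crop width = 4275 − 223 = 4052 px; one third is 1350.67 px.
Crop height = 1286 − 90 = 1196 px; one third is 398.67 px.
The top-left point is one-third across and one-third down within the crop:
x = 223 + 1 × 1350.67 ≈ 1574; y = 90 + 1 × 398.67 ≈ 489.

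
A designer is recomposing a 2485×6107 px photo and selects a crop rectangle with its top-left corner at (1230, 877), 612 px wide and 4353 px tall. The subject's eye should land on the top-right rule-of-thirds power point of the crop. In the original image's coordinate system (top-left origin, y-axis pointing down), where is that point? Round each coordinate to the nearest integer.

One third of the crop width 612 is 204.00 px.
One third of the crop height 4353 is 1451.00 px.
The top-right point is two-thirds across and one-third down within the crop:
x = 1230 + 2 × 204.00 ≈ 1638; y = 877 + 1 × 1451.00 ≈ 2328.

x = 1638 px, y = 2328 px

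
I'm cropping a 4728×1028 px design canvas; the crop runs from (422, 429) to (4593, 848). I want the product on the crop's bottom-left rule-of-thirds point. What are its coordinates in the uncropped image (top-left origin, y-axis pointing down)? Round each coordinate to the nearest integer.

x = 1812 px, y = 708 px

Crop width = 4593 − 422 = 4171 px; one third is 1390.33 px.
Crop height = 848 − 429 = 419 px; one third is 139.67 px.
The bottom-left point is one-third across and two-thirds down within the crop:
x = 422 + 1 × 1390.33 ≈ 1812; y = 429 + 2 × 139.67 ≈ 708.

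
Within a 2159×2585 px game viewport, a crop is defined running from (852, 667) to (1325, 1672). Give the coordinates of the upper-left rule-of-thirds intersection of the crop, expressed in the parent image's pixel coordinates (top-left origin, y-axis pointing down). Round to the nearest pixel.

Crop width = 1325 − 852 = 473 px; one third is 157.67 px.
Crop height = 1672 − 667 = 1005 px; one third is 335.00 px.
The upper-left point is one-third across and one-third down within the crop:
x = 852 + 1 × 157.67 ≈ 1010; y = 667 + 1 × 335.00 ≈ 1002.

(1010, 1002)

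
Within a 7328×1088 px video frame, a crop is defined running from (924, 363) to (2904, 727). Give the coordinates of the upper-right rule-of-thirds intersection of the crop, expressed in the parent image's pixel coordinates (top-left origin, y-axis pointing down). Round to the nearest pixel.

x = 2244 px, y = 484 px

Crop width = 2904 − 924 = 1980 px; one third is 660.00 px.
Crop height = 727 − 363 = 364 px; one third is 121.33 px.
The upper-right point is two-thirds across and one-third down within the crop:
x = 924 + 2 × 660.00 ≈ 2244; y = 363 + 1 × 121.33 ≈ 484.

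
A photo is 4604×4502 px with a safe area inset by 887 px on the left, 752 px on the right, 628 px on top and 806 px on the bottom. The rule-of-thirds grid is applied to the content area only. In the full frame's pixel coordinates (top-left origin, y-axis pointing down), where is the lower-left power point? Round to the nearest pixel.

Content width = 4604 − 887 − 752 = 2965 px; content height = 4502 − 628 − 806 = 3068 px.
Lower-left is one-third across and two-thirds down within the content area.
x = 887 + 1 × 2965/3 = 887 + 988.33 ≈ 1875
y = 628 + 2 × 3068/3 = 628 + 2045.33 ≈ 2673

x = 1875 px, y = 2673 px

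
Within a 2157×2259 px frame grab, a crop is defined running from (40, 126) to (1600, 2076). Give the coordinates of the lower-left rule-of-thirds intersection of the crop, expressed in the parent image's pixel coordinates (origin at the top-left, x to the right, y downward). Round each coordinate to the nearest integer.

Crop width = 1600 − 40 = 1560 px; one third is 520.00 px.
Crop height = 2076 − 126 = 1950 px; one third is 650.00 px.
The lower-left point is one-third across and two-thirds down within the crop:
x = 40 + 1 × 520.00 ≈ 560; y = 126 + 2 × 650.00 ≈ 1426.

(560, 1426)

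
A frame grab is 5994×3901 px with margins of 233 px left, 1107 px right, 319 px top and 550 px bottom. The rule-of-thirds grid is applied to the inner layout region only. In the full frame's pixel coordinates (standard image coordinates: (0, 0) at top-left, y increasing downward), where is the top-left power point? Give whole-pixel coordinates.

(1784, 1330)

Content width = 5994 − 233 − 1107 = 4654 px; content height = 3901 − 319 − 550 = 3032 px.
Top-left is one-third across and one-third down within the inner layout region.
x = 233 + 1 × 4654/3 = 233 + 1551.33 ≈ 1784
y = 319 + 1 × 3032/3 = 319 + 1010.67 ≈ 1330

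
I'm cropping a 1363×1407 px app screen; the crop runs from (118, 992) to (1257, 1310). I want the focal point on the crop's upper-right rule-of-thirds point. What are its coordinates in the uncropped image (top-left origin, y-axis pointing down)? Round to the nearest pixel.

x = 877 px, y = 1098 px

Crop width = 1257 − 118 = 1139 px; one third is 379.67 px.
Crop height = 1310 − 992 = 318 px; one third is 106.00 px.
The upper-right point is two-thirds across and one-third down within the crop:
x = 118 + 2 × 379.67 ≈ 877; y = 992 + 1 × 106.00 ≈ 1098.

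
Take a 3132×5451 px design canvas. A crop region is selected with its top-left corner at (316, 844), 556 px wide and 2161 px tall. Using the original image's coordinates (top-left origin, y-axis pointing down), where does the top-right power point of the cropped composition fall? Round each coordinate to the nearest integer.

x = 687 px, y = 1564 px

One third of the crop width 556 is 185.33 px.
One third of the crop height 2161 is 720.33 px.
The top-right point is two-thirds across and one-third down within the crop:
x = 316 + 2 × 185.33 ≈ 687; y = 844 + 1 × 720.33 ≈ 1564.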